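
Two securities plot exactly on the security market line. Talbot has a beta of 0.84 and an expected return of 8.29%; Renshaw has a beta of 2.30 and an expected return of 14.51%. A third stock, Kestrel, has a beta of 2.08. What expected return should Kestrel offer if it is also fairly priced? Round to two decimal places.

13.57%

MRP (SML slope) = (14.51% − 8.29%) / (2.30 − 0.84) = 6.22% / 1.46 = 4.2603%
R_f (intercept) = 8.29% − 0.84 × 4.2603% = 4.7113%
E(R_Kestrel) = R_f + β × MRP = 4.7113% + 2.08 × 4.2603% = 13.57%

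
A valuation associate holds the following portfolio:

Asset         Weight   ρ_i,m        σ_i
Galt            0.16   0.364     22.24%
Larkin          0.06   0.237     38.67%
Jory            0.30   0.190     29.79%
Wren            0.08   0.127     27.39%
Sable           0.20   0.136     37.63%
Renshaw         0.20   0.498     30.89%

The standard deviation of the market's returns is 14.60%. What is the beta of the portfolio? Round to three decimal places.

0.543

β_Galt = 0.364 × 22.24% / 14.60% = 0.5545
β_Larkin = 0.237 × 38.67% / 14.60% = 0.6277
β_Jory = 0.190 × 29.79% / 14.60% = 0.3877
β_Wren = 0.127 × 27.39% / 14.60% = 0.2383
β_Sable = 0.136 × 37.63% / 14.60% = 0.3505
β_Renshaw = 0.498 × 30.89% / 14.60% = 1.0536
β_P = Σ w_i β_i = 0.16×0.5545 + 0.06×0.6277 + 0.30×0.3877 + 0.08×0.2383 + 0.20×0.3505 + 0.20×1.0536 = 0.5426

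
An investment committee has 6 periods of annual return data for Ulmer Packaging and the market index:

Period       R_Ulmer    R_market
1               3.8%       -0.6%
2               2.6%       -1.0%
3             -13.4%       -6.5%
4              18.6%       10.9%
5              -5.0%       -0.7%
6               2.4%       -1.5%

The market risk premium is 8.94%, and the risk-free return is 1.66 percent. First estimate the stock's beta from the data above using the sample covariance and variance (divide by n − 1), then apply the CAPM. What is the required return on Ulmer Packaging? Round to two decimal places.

17.04%

Mean R_i = (3.8 + 2.6 − 13.4 + 18.6 − 5.0 + 2.4) / 6 = 1.5000%
Mean R_m = (-0.6 − 1.0 − 6.5 + 10.9 − 0.7 − 1.5) / 6 = 0.1000%
Σ(R_i − R̄_i)(R_m − R̄_m) = 283.9600  ⇒  Cov = 283.9600 / 5 = 56.7920
Σ(R_m − R̄_m)² = 165.1000  ⇒  Var(R_m) = 165.1000 / 5 = 33.0200
β = Cov / Var(R_m) = 56.7920 / 33.0200 = 1.7199
E(R) = R_f + β × MRP = 1.66% + 1.7199 × 8.94% = 17.04%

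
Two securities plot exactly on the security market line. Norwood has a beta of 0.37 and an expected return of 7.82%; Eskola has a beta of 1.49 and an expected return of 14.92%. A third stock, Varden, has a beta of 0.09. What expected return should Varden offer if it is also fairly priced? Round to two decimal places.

6.05%

MRP (SML slope) = (14.92% − 7.82%) / (1.49 − 0.37) = 7.10% / 1.12 = 6.3393%
R_f (intercept) = 7.82% − 0.37 × 6.3393% = 5.4745%
E(R_Varden) = R_f + β × MRP = 5.4745% + 0.09 × 6.3393% = 6.05%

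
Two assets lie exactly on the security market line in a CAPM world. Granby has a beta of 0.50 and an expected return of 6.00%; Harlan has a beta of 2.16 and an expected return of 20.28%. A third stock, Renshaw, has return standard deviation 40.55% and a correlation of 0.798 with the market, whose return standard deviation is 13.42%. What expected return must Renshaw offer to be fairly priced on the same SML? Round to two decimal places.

22.44%

MRP = (20.28% − 6.00%) / (2.16 − 0.50) = 8.6024%
R_f = 6.00% − 0.50 × 8.6024% = 1.6988%
β_Renshaw = ρ·σ_i/σ_m = 0.798 × 40.55 / 13.42 = 2.4112
E(R_Renshaw) = R_f + β × MRP = 1.6988% + 2.4112 × 8.6024% = 22.44%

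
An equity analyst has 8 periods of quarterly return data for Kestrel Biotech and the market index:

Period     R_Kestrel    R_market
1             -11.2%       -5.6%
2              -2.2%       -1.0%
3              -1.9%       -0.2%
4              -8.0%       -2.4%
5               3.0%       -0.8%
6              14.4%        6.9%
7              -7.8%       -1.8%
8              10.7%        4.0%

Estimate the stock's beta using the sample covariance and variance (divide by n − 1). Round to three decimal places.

Mean R_i = (-11.2 − 2.2 − 1.9 − 8.0 + 3.0 + 14.4 − 7.8 + 10.7) / 8 = -0.3750%
Mean R_m = (-5.6 − 1.0 − 0.2 − 2.4 − 0.8 + 6.9 − 1.8 + 4.0) / 8 = -0.1125%
Σ(R_i − R̄_i)(R_m − R̄_m) = 237.9625  ⇒  Cov = 237.9625 / 7 = 33.9946
Σ(R_m − R̄_m)² = 105.5488  ⇒  Var(R_m) = 105.5488 / 7 = 15.0784
β = Cov / Var(R_m) = 33.9946 / 15.0784 = 2.2545

2.255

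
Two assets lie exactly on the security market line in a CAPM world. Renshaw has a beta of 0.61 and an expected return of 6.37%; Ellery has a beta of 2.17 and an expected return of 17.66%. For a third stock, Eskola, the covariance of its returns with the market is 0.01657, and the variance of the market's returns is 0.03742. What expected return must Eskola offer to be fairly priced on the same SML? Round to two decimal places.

MRP = (17.66% − 6.37%) / (2.17 − 0.61) = 7.2372%
R_f = 6.37% − 0.61 × 7.2372% = 1.9553%
β_Eskola = Cov / Var(R_m) = 0.01657 / 0.03742 = 0.4428
E(R_Eskola) = R_f + β × MRP = 1.9553% + 0.4428 × 7.2372% = 5.16%

5.16%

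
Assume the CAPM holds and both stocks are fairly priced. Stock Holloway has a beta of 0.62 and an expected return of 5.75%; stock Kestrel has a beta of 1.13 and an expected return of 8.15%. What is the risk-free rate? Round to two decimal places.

2.83%

Both satisfy E(R) = R_f + β·MRP, so the slope of the SML is
MRP = (8.15% − 5.75%) / (1.13 − 0.62) = 2.40% / 0.51 = 4.7059%
R_f = E(R_Holloway) − β_Holloway·MRP = 5.75% − 0.62 × 4.7059% = 2.8323%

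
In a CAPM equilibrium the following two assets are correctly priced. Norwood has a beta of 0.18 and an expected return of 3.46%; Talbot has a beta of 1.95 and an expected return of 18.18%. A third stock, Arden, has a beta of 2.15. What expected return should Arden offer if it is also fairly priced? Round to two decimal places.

MRP (SML slope) = (18.18% − 3.46%) / (1.95 − 0.18) = 14.72% / 1.77 = 8.3164%
R_f (intercept) = 3.46% − 0.18 × 8.3164% = 1.9630%
E(R_Arden) = R_f + β × MRP = 1.9630% + 2.15 × 8.3164% = 19.84%

19.84%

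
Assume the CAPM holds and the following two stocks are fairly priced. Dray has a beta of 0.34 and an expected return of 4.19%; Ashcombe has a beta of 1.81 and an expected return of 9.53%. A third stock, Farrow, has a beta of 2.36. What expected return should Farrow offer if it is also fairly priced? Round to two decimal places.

MRP (SML slope) = (9.53% − 4.19%) / (1.81 − 0.34) = 5.34% / 1.47 = 3.6327%
R_f (intercept) = 4.19% − 0.34 × 3.6327% = 2.9549%
E(R_Farrow) = R_f + β × MRP = 2.9549% + 2.36 × 3.6327% = 11.53%

11.53%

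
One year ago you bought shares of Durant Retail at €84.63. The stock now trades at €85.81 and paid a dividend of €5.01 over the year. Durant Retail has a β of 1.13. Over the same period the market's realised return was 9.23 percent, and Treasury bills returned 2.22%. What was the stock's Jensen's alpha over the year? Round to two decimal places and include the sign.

-2.83%

Realised HPR = (P1 + D1 − P0) / P0 = (85.81 + 5.01 − 84.63) / 84.63 = 6.19 / 84.63 = 7.3142%
MRP = 9.23% − 2.22% = 7.01%
CAPM required = R_f + β·MRP = 2.22% + 1.13 × 7.01% = 10.1413%
α = realised − required = 7.3142% − 10.1413% = -2.83%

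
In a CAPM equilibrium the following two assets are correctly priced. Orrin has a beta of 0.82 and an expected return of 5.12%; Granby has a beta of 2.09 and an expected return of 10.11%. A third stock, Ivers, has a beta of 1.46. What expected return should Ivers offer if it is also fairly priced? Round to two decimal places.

7.63%

MRP (SML slope) = (10.11% − 5.12%) / (2.09 − 0.82) = 4.99% / 1.27 = 3.9291%
R_f (intercept) = 5.12% − 0.82 × 3.9291% = 1.8981%
E(R_Ivers) = R_f + β × MRP = 1.8981% + 1.46 × 3.9291% = 7.63%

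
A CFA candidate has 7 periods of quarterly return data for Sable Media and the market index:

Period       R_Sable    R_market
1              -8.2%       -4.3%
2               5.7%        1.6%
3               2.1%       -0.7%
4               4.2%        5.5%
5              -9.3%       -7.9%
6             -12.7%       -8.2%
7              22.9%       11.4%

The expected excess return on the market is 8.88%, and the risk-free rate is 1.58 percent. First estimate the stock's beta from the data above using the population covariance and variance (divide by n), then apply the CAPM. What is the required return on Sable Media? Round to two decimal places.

16.07%

Mean R_i = (-8.2 + 5.7 + 2.1 + 4.2 − 9.3 − 12.7 + 22.9) / 7 = 0.6714%
Mean R_m = (-4.3 + 1.6 − 0.7 + 5.5 − 7.9 − 8.2 + 11.4) / 7 = -0.3714%
Σ(R_i − R̄_i)(R_m − R̄_m) = 506.4257  ⇒  Cov = 506.4257 / 7 = 72.3465
Σ(R_m − R̄_m)² = 310.4343  ⇒  Var(R_m) = 310.4343 / 7 = 44.3478
β = Cov / Var(R_m) = 72.3465 / 44.3478 = 1.6313
E(R) = R_f + β × MRP = 1.58% + 1.6313 × 8.88% = 16.07%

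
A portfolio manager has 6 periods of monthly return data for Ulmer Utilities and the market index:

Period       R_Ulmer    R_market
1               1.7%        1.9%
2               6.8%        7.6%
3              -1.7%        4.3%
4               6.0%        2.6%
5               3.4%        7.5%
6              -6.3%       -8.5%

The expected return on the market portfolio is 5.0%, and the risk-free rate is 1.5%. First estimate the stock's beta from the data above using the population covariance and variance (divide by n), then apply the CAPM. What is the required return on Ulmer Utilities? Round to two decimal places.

3.83%

Mean R_i = (1.7 + 6.8 − 1.7 + 6.0 + 3.4 − 6.3) / 6 = 1.6500%
Mean R_m = (1.9 + 7.6 + 4.3 + 2.6 + 7.5 − 8.5) / 6 = 2.5667%
Σ(R_i − R̄_i)(R_m − R̄_m) = 116.8400  ⇒  Cov = 116.8400 / 6 = 19.4733
Σ(R_m − R̄_m)² = 175.5933  ⇒  Var(R_m) = 175.5933 / 6 = 29.2656
β = Cov / Var(R_m) = 19.4733 / 29.2656 = 0.6654
MRP = 5.0% − 1.5% = 3.50%
E(R) = R_f + β × MRP = 1.5% + 0.6654 × 3.5% = 3.83%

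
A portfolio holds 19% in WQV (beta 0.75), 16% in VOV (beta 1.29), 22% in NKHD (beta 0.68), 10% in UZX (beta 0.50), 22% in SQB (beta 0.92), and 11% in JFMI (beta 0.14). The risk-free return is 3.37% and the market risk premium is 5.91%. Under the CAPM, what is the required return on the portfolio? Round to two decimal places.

β_P = Σ w_i β_i = 0.19×0.75 + 0.16×1.29 + 0.22×0.68 + 0.10×0.50 + 0.22×0.92 + 0.11×0.14 = 0.7663
E(R_P) = R_f + β_P × MRP = 3.37% + 0.7663 × 5.91% = 7.90%

7.90%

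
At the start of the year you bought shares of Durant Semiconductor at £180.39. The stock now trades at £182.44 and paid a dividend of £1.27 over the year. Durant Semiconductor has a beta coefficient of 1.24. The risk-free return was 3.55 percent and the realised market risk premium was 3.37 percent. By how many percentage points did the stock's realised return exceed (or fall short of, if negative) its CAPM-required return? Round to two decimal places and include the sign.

Realised HPR = (P1 + D1 − P0) / P0 = (182.44 + 1.27 − 180.39) / 180.39 = 3.32 / 180.39 = 1.8405%
CAPM required = R_f + β·MRP = 3.55% + 1.24 × 3.37% = 7.7288%
α = realised − required = 1.8405% − 7.7288% = -5.89%

-5.89%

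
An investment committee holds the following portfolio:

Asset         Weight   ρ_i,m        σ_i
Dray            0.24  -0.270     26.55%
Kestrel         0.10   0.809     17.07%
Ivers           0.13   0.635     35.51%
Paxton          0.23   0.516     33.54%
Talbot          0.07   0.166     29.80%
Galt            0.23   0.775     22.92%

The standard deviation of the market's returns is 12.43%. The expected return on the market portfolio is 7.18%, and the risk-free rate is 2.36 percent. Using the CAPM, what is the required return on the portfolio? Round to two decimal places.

6.63%

β_Dray = -0.270 × 26.55% / 12.43% = -0.5767
β_Kestrel = 0.809 × 17.07% / 12.43% = 1.1110
β_Ivers = 0.635 × 35.51% / 12.43% = 1.8141
β_Paxton = 0.516 × 33.54% / 12.43% = 1.3923
β_Talbot = 0.166 × 29.80% / 12.43% = 0.3980
β_Galt = 0.775 × 22.92% / 12.43% = 1.4290
β_P = Σ w_i β_i = 0.24×-0.5767 + 0.10×1.1110 + 0.13×1.8141 + 0.23×1.3923 + 0.07×0.3980 + 0.23×1.4290 = 0.8853
MRP = 7.18% − 2.36% = 4.82%
E(R_P) = R_f + β_P × MRP = 2.36% + 0.8853 × 4.82% = 6.63%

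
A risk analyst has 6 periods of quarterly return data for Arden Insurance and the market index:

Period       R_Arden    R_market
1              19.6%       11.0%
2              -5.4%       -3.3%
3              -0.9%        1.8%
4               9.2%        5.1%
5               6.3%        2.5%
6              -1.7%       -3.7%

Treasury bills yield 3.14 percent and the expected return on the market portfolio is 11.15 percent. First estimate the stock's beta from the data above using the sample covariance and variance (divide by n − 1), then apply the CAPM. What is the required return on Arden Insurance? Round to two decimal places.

Mean R_i = (19.6 − 5.4 − 0.9 + 9.2 + 6.3 − 1.7) / 6 = 4.5167%
Mean R_m = (11.0 − 3.3 + 1.8 + 5.1 + 2.5 − 3.7) / 6 = 2.2333%
Σ(R_i − R̄_i)(R_m − R̄_m) = 240.2367  ⇒  Cov = 240.2367 / 5 = 48.0473
Σ(R_m − R̄_m)² = 151.1533  ⇒  Var(R_m) = 151.1533 / 5 = 30.2307
β = Cov / Var(R_m) = 48.0473 / 30.2307 = 1.5894
MRP = 11.15% − 3.14% = 8.01%
E(R) = R_f + β × MRP = 3.14% + 1.5894 × 8.01% = 15.87%

15.87%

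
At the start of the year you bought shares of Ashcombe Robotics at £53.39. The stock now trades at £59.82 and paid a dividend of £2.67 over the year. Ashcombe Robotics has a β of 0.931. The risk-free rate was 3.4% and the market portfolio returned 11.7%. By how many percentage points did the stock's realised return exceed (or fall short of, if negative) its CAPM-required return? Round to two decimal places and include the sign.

Realised HPR = (P1 + D1 − P0) / P0 = (59.82 + 2.67 − 53.39) / 53.39 = 9.10 / 53.39 = 17.0444%
MRP = 11.7% − 3.4% = 8.30%
CAPM required = R_f + β·MRP = 3.4% + 0.931 × 8.3% = 11.1273%
α = realised − required = 17.0444% − 11.1273% = +5.92%

+5.92%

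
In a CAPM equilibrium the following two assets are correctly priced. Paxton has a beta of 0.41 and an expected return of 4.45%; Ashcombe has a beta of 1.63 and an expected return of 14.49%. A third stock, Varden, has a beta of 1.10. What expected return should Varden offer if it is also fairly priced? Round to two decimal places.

MRP (SML slope) = (14.49% − 4.45%) / (1.63 − 0.41) = 10.04% / 1.22 = 8.2295%
R_f (intercept) = 4.45% − 0.41 × 8.2295% = 1.0759%
E(R_Varden) = R_f + β × MRP = 1.0759% + 1.10 × 8.2295% = 10.13%

10.13%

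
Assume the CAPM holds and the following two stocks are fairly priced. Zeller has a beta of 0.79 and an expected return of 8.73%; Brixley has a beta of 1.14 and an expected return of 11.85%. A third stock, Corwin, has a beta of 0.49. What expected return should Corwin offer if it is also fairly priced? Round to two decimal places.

MRP (SML slope) = (11.85% − 8.73%) / (1.14 − 0.79) = 3.12% / 0.35 = 8.9143%
R_f (intercept) = 8.73% − 0.79 × 8.9143% = 1.6877%
E(R_Corwin) = R_f + β × MRP = 1.6877% + 0.49 × 8.9143% = 6.06%

6.06%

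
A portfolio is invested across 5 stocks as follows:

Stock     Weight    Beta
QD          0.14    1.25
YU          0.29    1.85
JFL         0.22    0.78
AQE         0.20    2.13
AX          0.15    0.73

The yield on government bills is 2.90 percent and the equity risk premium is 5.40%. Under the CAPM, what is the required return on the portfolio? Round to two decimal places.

10.56%

β_P = Σ w_i β_i = 0.14×1.25 + 0.29×1.85 + 0.22×0.78 + 0.20×2.13 + 0.15×0.73 = 1.4186
E(R_P) = R_f + β_P × MRP = 2.90% + 1.4186 × 5.40% = 10.56%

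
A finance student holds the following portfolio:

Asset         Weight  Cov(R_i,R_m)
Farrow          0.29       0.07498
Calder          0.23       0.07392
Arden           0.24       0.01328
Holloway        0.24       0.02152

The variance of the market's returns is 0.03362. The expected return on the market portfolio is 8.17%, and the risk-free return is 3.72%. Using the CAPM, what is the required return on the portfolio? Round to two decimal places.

9.95%

β_Farrow = 0.07498 / 0.03362 = 2.2302
β_Calder = 0.07392 / 0.03362 = 2.1987
β_Arden = 0.01328 / 0.03362 = 0.3950
β_Holloway = 0.02152 / 0.03362 = 0.6401
β_P = Σ w_i β_i = 0.29×2.2302 + 0.23×2.1987 + 0.24×0.3950 + 0.24×0.6401 = 1.4009
MRP = 8.17% − 3.72% = 4.45%
E(R_P) = R_f + β_P × MRP = 3.72% + 1.4009 × 4.45% = 9.95%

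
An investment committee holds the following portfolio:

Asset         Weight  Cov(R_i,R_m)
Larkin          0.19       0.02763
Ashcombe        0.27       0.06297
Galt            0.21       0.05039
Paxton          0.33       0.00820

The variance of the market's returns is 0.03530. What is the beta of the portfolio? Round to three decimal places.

β_Larkin = 0.02763 / 0.03530 = 0.7827
β_Ashcombe = 0.06297 / 0.03530 = 1.7839
β_Galt = 0.05039 / 0.03530 = 1.4275
β_Paxton = 0.00820 / 0.03530 = 0.2323
β_P = Σ w_i β_i = 0.19×0.7827 + 0.27×1.7839 + 0.21×1.4275 + 0.33×0.2323 = 1.0068

1.007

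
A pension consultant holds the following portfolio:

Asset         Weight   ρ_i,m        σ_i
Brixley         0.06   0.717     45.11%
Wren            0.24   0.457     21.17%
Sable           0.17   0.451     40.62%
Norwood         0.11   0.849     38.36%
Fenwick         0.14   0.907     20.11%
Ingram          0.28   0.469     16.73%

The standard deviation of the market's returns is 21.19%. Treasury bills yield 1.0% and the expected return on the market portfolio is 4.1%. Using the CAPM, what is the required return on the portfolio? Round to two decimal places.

β_Brixley = 0.717 × 45.11% / 21.19% = 1.5264
β_Wren = 0.457 × 21.17% / 21.19% = 0.4566
β_Sable = 0.451 × 40.62% / 21.19% = 0.8645
β_Norwood = 0.849 × 38.36% / 21.19% = 1.5369
β_Fenwick = 0.907 × 20.11% / 21.19% = 0.8608
β_Ingram = 0.469 × 16.73% / 21.19% = 0.3703
β_P = Σ w_i β_i = 0.06×1.5264 + 0.24×0.4566 + 0.17×0.8645 + 0.11×1.5369 + 0.14×0.8608 + 0.28×0.3703 = 0.7414
MRP = 4.1% − 1.0% = 3.10%
E(R_P) = R_f + β_P × MRP = 1.0% + 0.7414 × 3.1% = 3.30%

3.30%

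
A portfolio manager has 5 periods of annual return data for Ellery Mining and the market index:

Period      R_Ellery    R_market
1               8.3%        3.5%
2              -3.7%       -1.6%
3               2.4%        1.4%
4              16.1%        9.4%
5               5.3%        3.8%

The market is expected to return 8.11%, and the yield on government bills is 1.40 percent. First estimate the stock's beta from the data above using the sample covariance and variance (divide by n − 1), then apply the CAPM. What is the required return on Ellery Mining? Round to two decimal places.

Mean R_i = (8.3 − 3.7 + 2.4 + 16.1 + 5.3) / 5 = 5.6800%
Mean R_m = (3.5 − 1.6 + 1.4 + 9.4 + 3.8) / 5 = 3.3000%
Σ(R_i − R̄_i)(R_m − R̄_m) = 116.0900  ⇒  Cov = 116.0900 / 4 = 29.0225
Σ(R_m − R̄_m)² = 65.1200  ⇒  Var(R_m) = 65.1200 / 4 = 16.2800
β = Cov / Var(R_m) = 29.0225 / 16.2800 = 1.7827
MRP = 8.11% − 1.40% = 6.71%
E(R) = R_f + β × MRP = 1.40% + 1.7827 × 6.71% = 13.36%

13.36%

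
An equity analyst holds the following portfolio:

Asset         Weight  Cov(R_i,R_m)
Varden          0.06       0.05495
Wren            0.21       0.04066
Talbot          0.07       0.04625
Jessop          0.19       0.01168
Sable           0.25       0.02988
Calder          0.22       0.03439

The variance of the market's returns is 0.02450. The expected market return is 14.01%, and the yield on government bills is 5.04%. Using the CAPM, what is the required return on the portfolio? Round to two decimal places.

β_Varden = 0.05495 / 0.02450 = 2.2429
β_Wren = 0.04066 / 0.02450 = 1.6596
β_Talbot = 0.04625 / 0.02450 = 1.8878
β_Jessop = 0.01168 / 0.02450 = 0.4767
β_Sable = 0.02988 / 0.02450 = 1.2196
β_Calder = 0.03439 / 0.02450 = 1.4037
β_P = Σ w_i β_i = 0.06×2.2429 + 0.21×1.6596 + 0.07×1.8878 + 0.19×0.4767 + 0.25×1.2196 + 0.22×1.4037 = 1.3195
MRP = 14.01% − 5.04% = 8.97%
E(R_P) = R_f + β_P × MRP = 5.04% + 1.3195 × 8.97% = 16.88%

16.88%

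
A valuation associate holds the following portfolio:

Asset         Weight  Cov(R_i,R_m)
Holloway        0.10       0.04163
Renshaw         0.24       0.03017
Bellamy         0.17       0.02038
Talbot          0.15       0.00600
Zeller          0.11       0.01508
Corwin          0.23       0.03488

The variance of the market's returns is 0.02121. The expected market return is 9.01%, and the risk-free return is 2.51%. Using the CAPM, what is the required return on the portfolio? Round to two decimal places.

β_Holloway = 0.04163 / 0.02121 = 1.9628
β_Renshaw = 0.03017 / 0.02121 = 1.4224
β_Bellamy = 0.02038 / 0.02121 = 0.9609
β_Talbot = 0.00600 / 0.02121 = 0.2829
β_Zeller = 0.01508 / 0.02121 = 0.7110
β_Corwin = 0.03488 / 0.02121 = 1.6445
β_P = Σ w_i β_i = 0.10×1.9628 + 0.24×1.4224 + 0.17×0.9609 + 0.15×0.2829 + 0.11×0.7110 + 0.23×1.6445 = 1.1999
MRP = 9.01% − 2.51% = 6.50%
E(R_P) = R_f + β_P × MRP = 2.51% + 1.1999 × 6.50% = 10.31%

10.31%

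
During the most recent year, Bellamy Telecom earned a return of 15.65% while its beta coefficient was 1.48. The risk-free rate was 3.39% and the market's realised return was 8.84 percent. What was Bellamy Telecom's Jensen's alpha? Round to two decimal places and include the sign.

+4.19%

Market excess return = 8.84% − 3.39% = 5.45%
CAPM benchmark = R_f + β(R_m − R_f) = 3.39% + 1.48 × 5.45% = 11.4560%
α = actual − benchmark = 15.65% − 11.4560% = +4.19%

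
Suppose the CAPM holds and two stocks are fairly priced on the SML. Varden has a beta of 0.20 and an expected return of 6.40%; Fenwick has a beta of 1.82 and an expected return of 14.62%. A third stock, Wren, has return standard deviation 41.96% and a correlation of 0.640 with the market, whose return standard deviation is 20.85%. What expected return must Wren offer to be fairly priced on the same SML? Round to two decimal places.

11.92%

MRP = (14.62% − 6.40%) / (1.82 − 0.20) = 5.0741%
R_f = 6.40% − 0.20 × 5.0741% = 5.3852%
β_Wren = ρ·σ_i/σ_m = 0.640 × 41.96 / 20.85 = 1.2880
E(R_Wren) = R_f + β × MRP = 5.3852% + 1.2880 × 5.0741% = 11.92%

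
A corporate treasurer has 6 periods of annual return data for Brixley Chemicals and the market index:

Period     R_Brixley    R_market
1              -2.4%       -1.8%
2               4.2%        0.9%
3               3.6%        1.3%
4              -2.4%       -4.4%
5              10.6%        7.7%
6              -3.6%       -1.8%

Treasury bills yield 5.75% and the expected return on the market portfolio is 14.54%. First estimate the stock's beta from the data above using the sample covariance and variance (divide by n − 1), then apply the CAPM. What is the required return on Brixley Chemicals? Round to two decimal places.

Mean R_i = (-2.4 + 4.2 + 3.6 − 2.4 + 10.6 − 3.6) / 6 = 1.6667%
Mean R_m = (-1.8 + 0.9 + 1.3 − 4.4 + 7.7 − 1.8) / 6 = 0.3167%
Σ(R_i − R̄_i)(R_m − R̄_m) = 108.2733  ⇒  Cov = 108.2733 / 5 = 21.6547
Σ(R_m − R̄_m)² = 87.0283  ⇒  Var(R_m) = 87.0283 / 5 = 17.4057
β = Cov / Var(R_m) = 21.6547 / 17.4057 = 1.2441
MRP = 14.54% − 5.75% = 8.79%
E(R) = R_f + β × MRP = 5.75% + 1.2441 × 8.79% = 16.69%

16.69%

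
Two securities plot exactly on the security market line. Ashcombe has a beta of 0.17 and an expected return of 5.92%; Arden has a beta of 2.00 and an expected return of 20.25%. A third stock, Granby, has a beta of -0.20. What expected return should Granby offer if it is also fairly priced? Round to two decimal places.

MRP (SML slope) = (20.25% − 5.92%) / (2.00 − 0.17) = 14.33% / 1.83 = 7.8306%
R_f (intercept) = 5.92% − 0.17 × 7.8306% = 4.5888%
E(R_Granby) = R_f + β × MRP = 4.5888% + -0.20 × 7.8306% = 3.02%

3.02%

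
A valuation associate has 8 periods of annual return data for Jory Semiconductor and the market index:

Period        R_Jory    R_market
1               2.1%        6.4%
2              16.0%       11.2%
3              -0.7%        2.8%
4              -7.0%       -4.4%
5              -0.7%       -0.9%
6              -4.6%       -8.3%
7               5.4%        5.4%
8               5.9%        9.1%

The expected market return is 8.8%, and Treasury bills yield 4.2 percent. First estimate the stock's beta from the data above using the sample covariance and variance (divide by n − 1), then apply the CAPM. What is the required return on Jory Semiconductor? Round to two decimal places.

Mean R_i = (2.1 + 16.0 − 0.7 − 7.0 − 0.7 − 4.6 + 5.4 + 5.9) / 8 = 2.0500%
Mean R_m = (6.4 + 11.2 + 2.8 − 4.4 − 0.9 − 8.3 + 5.4 + 9.1) / 8 = 2.6625%
Σ(R_i − R̄_i)(R_m − R̄_m) = 299.4750  ⇒  Cov = 299.4750 / 7 = 42.7821
Σ(R_m − R̄_m)² = 318.5588  ⇒  Var(R_m) = 318.5588 / 7 = 45.5084
β = Cov / Var(R_m) = 42.7821 / 45.5084 = 0.9401
MRP = 8.8% − 4.2% = 4.60%
E(R) = R_f + β × MRP = 4.2% + 0.9401 × 4.6% = 8.52%

8.52%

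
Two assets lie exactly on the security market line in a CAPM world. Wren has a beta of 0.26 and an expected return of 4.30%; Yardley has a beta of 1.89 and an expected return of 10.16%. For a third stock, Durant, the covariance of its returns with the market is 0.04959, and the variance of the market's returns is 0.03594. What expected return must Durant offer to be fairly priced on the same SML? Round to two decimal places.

8.33%

MRP = (10.16% − 4.30%) / (1.89 − 0.26) = 3.5951%
R_f = 4.30% − 0.26 × 3.5951% = 3.3653%
β_Durant = Cov / Var(R_m) = 0.04959 / 0.03594 = 1.3798
E(R_Durant) = R_f + β × MRP = 3.3653% + 1.3798 × 3.5951% = 8.33%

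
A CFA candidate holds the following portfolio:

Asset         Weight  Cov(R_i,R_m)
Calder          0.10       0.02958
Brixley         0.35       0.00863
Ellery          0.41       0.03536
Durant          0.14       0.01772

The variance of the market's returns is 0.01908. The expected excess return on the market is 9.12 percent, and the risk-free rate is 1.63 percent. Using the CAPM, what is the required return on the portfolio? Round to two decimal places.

12.60%

β_Calder = 0.02958 / 0.01908 = 1.5503
β_Brixley = 0.00863 / 0.01908 = 0.4523
β_Ellery = 0.03536 / 0.01908 = 1.8532
β_Durant = 0.01772 / 0.01908 = 0.9287
β_P = Σ w_i β_i = 0.10×1.5503 + 0.35×0.4523 + 0.41×1.8532 + 0.14×0.9287 = 1.2032
E(R_P) = R_f + β_P × MRP = 1.63% + 1.2032 × 9.12% = 12.60%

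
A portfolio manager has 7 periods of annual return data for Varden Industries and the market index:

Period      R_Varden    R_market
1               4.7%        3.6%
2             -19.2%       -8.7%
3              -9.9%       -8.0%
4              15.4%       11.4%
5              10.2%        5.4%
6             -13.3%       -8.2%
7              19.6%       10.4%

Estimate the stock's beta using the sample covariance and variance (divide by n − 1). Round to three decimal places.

1.660

Mean R_i = (4.7 − 19.2 − 9.9 + 15.4 + 10.2 − 13.3 + 19.6) / 7 = 1.0714%
Mean R_m = (3.6 − 8.7 − 8.0 + 11.4 + 5.4 − 8.2 + 10.4) / 7 = 0.8429%
Σ(R_i − R̄_i)(R_m − R̄_m) = 800.3786  ⇒  Cov = 800.3786 / 6 = 133.3964
Σ(R_m − R̄_m)² = 482.1971  ⇒  Var(R_m) = 482.1971 / 6 = 80.3662
β = Cov / Var(R_m) = 133.3964 / 80.3662 = 1.6599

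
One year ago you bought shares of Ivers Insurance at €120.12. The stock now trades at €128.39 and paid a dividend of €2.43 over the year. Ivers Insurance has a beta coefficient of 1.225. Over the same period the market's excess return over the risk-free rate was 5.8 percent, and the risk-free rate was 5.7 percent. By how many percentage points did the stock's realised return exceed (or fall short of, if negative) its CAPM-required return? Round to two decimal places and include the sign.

-3.90%

Realised HPR = (P1 + D1 − P0) / P0 = (128.39 + 2.43 − 120.12) / 120.12 = 10.70 / 120.12 = 8.9078%
CAPM required = R_f + β·MRP = 5.7% + 1.225 × 5.8% = 12.8050%
α = realised − required = 8.9078% − 12.8050% = -3.90%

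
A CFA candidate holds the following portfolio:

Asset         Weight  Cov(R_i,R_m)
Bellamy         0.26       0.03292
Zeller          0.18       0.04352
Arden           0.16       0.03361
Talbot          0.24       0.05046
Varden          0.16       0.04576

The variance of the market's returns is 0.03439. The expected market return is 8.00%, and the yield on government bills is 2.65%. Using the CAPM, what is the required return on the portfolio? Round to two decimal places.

β_Bellamy = 0.03292 / 0.03439 = 0.9573
β_Zeller = 0.04352 / 0.03439 = 1.2655
β_Arden = 0.03361 / 0.03439 = 0.9773
β_Talbot = 0.05046 / 0.03439 = 1.4673
β_Varden = 0.04576 / 0.03439 = 1.3306
β_P = Σ w_i β_i = 0.26×0.9573 + 0.18×1.2655 + 0.16×0.9773 + 0.24×1.4673 + 0.16×1.3306 = 1.1981
MRP = 8.00% − 2.65% = 5.35%
E(R_P) = R_f + β_P × MRP = 2.65% + 1.1981 × 5.35% = 9.06%

9.06%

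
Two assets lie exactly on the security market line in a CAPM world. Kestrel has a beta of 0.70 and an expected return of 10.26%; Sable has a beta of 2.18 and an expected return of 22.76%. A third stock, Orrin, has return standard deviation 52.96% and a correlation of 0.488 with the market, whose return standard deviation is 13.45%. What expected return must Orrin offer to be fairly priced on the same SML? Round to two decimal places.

20.58%

MRP = (22.76% − 10.26%) / (2.18 − 0.70) = 8.4459%
R_f = 10.26% − 0.70 × 8.4459% = 4.3479%
β_Orrin = ρ·σ_i/σ_m = 0.488 × 52.96 / 13.45 = 1.9215
E(R_Orrin) = R_f + β × MRP = 4.3479% + 1.9215 × 8.4459% = 20.58%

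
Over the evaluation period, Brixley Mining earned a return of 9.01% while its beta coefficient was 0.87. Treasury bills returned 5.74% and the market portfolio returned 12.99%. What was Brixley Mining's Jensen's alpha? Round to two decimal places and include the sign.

-3.04%

Market excess return = 12.99% − 5.74% = 7.25%
CAPM benchmark = R_f + β(R_m − R_f) = 5.74% + 0.87 × 7.25% = 12.0475%
α = actual − benchmark = 9.01% − 12.0475% = -3.04%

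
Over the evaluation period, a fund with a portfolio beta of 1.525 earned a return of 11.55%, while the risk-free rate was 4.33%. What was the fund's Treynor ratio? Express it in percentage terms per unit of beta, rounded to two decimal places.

4.73%

Treynor = (R_P − R_f) / β_P = (11.55% − 4.33%) / 1.5250 = 7.22% / 1.5250 = 4.73%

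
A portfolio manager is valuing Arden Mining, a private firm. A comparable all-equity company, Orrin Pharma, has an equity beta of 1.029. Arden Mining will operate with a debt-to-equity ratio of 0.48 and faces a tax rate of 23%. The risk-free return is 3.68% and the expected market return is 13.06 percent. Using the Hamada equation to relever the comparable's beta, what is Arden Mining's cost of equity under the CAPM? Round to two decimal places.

β_L = β_U × [1 + (1 − t)(D/E)] = 1.029 × [1 + (1 − 0.23) × 0.48]
    = 1.029 × [1 + 0.77 × 0.48] = 1.029 × 1.3696 = 1.4093
MRP = 13.06% − 3.68% = 9.38%
E(R) = R_f + β_L × MRP = 3.68% + 1.4093 × 9.38% = 16.90%

16.90%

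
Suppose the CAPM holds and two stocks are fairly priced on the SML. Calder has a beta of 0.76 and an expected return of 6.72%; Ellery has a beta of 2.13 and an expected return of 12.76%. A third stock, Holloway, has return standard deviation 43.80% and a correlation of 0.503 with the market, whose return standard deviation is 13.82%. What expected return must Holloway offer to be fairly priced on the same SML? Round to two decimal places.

10.40%

MRP = (12.76% − 6.72%) / (2.13 − 0.76) = 4.4088%
R_f = 6.72% − 0.76 × 4.4088% = 3.3693%
β_Holloway = ρ·σ_i/σ_m = 0.503 × 43.80 / 13.82 = 1.5942
E(R_Holloway) = R_f + β × MRP = 3.3693% + 1.5942 × 4.4088% = 10.40%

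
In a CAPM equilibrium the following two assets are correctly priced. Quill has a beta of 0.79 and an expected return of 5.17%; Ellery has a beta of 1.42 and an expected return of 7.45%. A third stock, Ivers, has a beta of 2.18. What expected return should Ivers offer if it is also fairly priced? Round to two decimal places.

10.20%

MRP (SML slope) = (7.45% − 5.17%) / (1.42 − 0.79) = 2.28% / 0.63 = 3.6190%
R_f (intercept) = 5.17% − 0.79 × 3.6190% = 2.3110%
E(R_Ivers) = R_f + β × MRP = 2.3110% + 2.18 × 3.6190% = 10.20%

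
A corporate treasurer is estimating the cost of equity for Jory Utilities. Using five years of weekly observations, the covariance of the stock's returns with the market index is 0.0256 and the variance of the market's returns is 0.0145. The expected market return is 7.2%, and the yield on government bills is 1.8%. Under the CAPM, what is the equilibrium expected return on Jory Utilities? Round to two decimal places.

β = Cov(R_i, R_m) / Var(R_m) = 0.0256 / 0.0145 = 1.7655
MRP = 7.2% − 1.8% = 5.40%
E(R) = R_f + β × MRP = 1.8% + 1.7655 × 5.4% = 11.33%

11.33%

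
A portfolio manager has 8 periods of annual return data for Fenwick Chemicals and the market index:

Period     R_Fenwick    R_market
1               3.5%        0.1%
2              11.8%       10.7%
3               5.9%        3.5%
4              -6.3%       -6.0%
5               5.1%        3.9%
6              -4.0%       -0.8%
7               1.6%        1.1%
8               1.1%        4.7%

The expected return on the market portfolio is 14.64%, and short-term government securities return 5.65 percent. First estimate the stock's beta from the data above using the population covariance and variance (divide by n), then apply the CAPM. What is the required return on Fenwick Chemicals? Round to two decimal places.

Mean R_i = (3.5 + 11.8 + 5.9 − 6.3 + 5.1 − 4.0 + 1.6 + 1.1) / 8 = 2.3375%
Mean R_m = (0.1 + 10.7 + 3.5 − 6.0 + 3.9 − 0.8 + 1.1 + 4.7) / 8 = 2.1500%
Σ(R_i − R̄_i)(R_m − R̄_m) = 174.8750  ⇒  Cov = 174.8750 / 8 = 21.8594
Σ(R_m − R̄_m)² = 164.9200  ⇒  Var(R_m) = 164.9200 / 8 = 20.6150
β = Cov / Var(R_m) = 21.8594 / 20.6150 = 1.0604
MRP = 14.64% − 5.65% = 8.99%
E(R) = R_f + β × MRP = 5.65% + 1.0604 × 8.99% = 15.18%

15.18%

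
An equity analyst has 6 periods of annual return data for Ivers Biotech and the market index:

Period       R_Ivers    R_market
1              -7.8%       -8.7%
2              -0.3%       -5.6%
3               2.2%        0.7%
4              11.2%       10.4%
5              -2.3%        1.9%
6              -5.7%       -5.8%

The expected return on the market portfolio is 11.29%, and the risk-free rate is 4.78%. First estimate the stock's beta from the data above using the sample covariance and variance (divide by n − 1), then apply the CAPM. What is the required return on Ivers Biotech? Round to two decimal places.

Mean R_i = (-7.8 − 0.3 + 2.2 + 11.2 − 2.3 − 5.7) / 6 = -0.4500%
Mean R_m = (-8.7 − 5.6 + 0.7 + 10.4 + 1.9 − 5.8) / 6 = -1.1833%
Σ(R_i − R̄_i)(R_m − R̄_m) = 213.0550  ⇒  Cov = 213.0550 / 5 = 42.6110
Σ(R_m − R̄_m)² = 244.5483  ⇒  Var(R_m) = 244.5483 / 5 = 48.9097
β = Cov / Var(R_m) = 42.6110 / 48.9097 = 0.8712
MRP = 11.29% − 4.78% = 6.51%
E(R) = R_f + β × MRP = 4.78% + 0.8712 × 6.51% = 10.45%

10.45%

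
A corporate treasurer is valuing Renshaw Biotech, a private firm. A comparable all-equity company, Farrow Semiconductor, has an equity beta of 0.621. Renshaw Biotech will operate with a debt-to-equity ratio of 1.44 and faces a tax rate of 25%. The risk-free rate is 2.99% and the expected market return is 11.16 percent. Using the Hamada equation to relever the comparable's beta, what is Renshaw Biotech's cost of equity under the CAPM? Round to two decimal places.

13.54%

β_L = β_U × [1 + (1 − t)(D/E)] = 0.621 × [1 + (1 − 0.25) × 1.44]
    = 0.621 × [1 + 0.75 × 1.44] = 0.621 × 2.0800 = 1.2917
MRP = 11.16% − 2.99% = 8.17%
E(R) = R_f + β_L × MRP = 2.99% + 1.2917 × 8.17% = 13.54%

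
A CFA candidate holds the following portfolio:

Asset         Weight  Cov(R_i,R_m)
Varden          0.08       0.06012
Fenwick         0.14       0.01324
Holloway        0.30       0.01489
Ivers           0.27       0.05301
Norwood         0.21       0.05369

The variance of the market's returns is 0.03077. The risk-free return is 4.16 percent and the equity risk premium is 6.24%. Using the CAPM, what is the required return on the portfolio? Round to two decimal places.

β_Varden = 0.06012 / 0.03077 = 1.9539
β_Fenwick = 0.01324 / 0.03077 = 0.4303
β_Holloway = 0.01489 / 0.03077 = 0.4839
β_Ivers = 0.05301 / 0.03077 = 1.7228
β_Norwood = 0.05369 / 0.03077 = 1.7449
β_P = Σ w_i β_i = 0.08×1.9539 + 0.14×0.4303 + 0.30×0.4839 + 0.27×1.7228 + 0.21×1.7449 = 1.1933
E(R_P) = R_f + β_P × MRP = 4.16% + 1.1933 × 6.24% = 11.61%

11.61%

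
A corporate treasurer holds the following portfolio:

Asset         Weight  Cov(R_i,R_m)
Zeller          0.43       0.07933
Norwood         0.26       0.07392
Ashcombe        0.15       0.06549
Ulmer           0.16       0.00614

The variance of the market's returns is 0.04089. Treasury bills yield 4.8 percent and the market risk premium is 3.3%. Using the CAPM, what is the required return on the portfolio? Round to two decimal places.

9.98%

β_Zeller = 0.07933 / 0.04089 = 1.9401
β_Norwood = 0.07392 / 0.04089 = 1.8078
β_Ashcombe = 0.06549 / 0.04089 = 1.6016
β_Ulmer = 0.00614 / 0.04089 = 0.1502
β_P = Σ w_i β_i = 0.43×1.9401 + 0.26×1.8078 + 0.15×1.6016 + 0.16×0.1502 = 1.5685
E(R_P) = R_f + β_P × MRP = 4.8% + 1.5685 × 3.3% = 9.98%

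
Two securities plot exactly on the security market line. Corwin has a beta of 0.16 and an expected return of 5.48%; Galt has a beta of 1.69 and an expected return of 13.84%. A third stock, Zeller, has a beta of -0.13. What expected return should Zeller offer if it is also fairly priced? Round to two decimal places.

3.90%

MRP (SML slope) = (13.84% − 5.48%) / (1.69 − 0.16) = 8.36% / 1.53 = 5.4641%
R_f (intercept) = 5.48% − 0.16 × 5.4641% = 4.6057%
E(R_Zeller) = R_f + β × MRP = 4.6057% + -0.13 × 5.4641% = 3.90%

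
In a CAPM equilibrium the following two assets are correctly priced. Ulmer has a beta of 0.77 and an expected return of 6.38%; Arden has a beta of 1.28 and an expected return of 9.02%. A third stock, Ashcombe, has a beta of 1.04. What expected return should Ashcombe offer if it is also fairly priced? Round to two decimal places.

7.78%

MRP (SML slope) = (9.02% − 6.38%) / (1.28 − 0.77) = 2.64% / 0.51 = 5.1765%
R_f (intercept) = 6.38% − 0.77 × 5.1765% = 2.3941%
E(R_Ashcombe) = R_f + β × MRP = 2.3941% + 1.04 × 5.1765% = 7.78%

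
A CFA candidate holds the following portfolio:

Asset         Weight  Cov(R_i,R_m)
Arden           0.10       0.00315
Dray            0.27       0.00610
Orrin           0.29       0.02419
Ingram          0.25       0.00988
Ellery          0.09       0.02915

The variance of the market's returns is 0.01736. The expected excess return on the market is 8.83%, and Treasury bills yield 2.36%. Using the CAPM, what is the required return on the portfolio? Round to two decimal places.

β_Arden = 0.00315 / 0.01736 = 0.1815
β_Dray = 0.00610 / 0.01736 = 0.3514
β_Orrin = 0.02419 / 0.01736 = 1.3934
β_Ingram = 0.00988 / 0.01736 = 0.5691
β_Ellery = 0.02915 / 0.01736 = 1.6791
β_P = Σ w_i β_i = 0.10×0.1815 + 0.27×0.3514 + 0.29×1.3934 + 0.25×0.5691 + 0.09×1.6791 = 0.8105
E(R_P) = R_f + β_P × MRP = 2.36% + 0.8105 × 8.83% = 9.52%

9.52%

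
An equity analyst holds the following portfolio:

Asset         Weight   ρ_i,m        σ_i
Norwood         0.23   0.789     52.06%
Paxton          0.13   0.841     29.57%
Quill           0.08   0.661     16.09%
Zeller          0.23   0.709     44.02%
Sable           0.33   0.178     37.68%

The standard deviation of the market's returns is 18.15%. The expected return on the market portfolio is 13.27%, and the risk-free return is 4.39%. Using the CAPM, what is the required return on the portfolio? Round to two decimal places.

15.61%

β_Norwood = 0.789 × 52.06% / 18.15% = 2.2631
β_Paxton = 0.841 × 29.57% / 18.15% = 1.3702
β_Quill = 0.661 × 16.09% / 18.15% = 0.5860
β_Zeller = 0.709 × 44.02% / 18.15% = 1.7196
β_Sable = 0.178 × 37.68% / 18.15% = 0.3695
β_P = Σ w_i β_i = 0.23×2.2631 + 0.13×1.3702 + 0.08×0.5860 + 0.23×1.7196 + 0.33×0.3695 = 1.2630
MRP = 13.27% − 4.39% = 8.88%
E(R_P) = R_f + β_P × MRP = 4.39% + 1.2630 × 8.88% = 15.61%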